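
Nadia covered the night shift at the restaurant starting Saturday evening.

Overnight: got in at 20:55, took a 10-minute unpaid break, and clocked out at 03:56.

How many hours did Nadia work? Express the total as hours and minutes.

6 h 51 min

Overnight: 20:55 → midnight = 3 h 5 min; midnight → 03:56 = 3 h 56 min; span 7 h 1 min; less 10 min break → 6 h 51 min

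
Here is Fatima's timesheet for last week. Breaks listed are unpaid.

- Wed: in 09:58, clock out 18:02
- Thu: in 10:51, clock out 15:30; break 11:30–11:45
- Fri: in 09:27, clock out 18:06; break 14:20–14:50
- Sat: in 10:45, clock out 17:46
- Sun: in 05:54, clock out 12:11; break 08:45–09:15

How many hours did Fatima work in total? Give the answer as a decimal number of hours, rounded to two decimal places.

33.42 hours

Wed: 09:58–18:02 = 8 h 4 min
Thu: 10:51–15:30 = 4 h 39 min; less 15 min break → 4 h 24 min
Fri: 09:27–18:06 = 8 h 39 min; less 30 min break → 8 h 9 min
Sat: 10:45–17:46 = 7 h 1 min
Sun: 05:54–12:11 = 6 h 17 min; less 30 min break → 5 h 47 min
Total: 8 h 4 min + 4 h 24 min + 8 h 9 min + 7 h 1 min + 5 h 47 min = 33 h 25 min.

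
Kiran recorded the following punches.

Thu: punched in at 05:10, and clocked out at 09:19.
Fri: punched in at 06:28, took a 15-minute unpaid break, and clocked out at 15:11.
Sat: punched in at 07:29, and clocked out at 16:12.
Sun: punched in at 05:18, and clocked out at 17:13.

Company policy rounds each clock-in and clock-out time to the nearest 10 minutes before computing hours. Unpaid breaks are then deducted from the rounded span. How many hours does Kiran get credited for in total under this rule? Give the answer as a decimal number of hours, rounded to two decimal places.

Thu: in 05:10→05:10, out 09:19→09:20; 4 h 10 min
Fri: in 06:28→06:30, out 15:11→15:10; 8 h 40 min − 15 min = 8 h 25 min
Sat: in 07:29→07:30, out 16:12→16:10; 8 h 40 min
Sun: in 05:18→05:20, out 17:13→17:10; 11 h 50 min
Total credited: 33 h 5 min.

33.08 hours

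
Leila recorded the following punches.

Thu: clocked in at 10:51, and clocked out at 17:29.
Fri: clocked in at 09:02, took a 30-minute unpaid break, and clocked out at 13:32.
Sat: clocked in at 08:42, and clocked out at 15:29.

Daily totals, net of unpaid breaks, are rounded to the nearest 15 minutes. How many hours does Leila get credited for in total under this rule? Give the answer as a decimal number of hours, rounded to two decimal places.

Thu: 10:51–17:29 = 6 h 38 min → rounds to 6 h 45 min
Fri: 09:02–13:32 = 4 h 30 min − 30 min = 4 h 0 min → rounds to 4 h 0 min
Sat: 08:42–15:29 = 6 h 47 min → rounds to 6 h 45 min
Total credited: 17 h 30 min.

17.50 hours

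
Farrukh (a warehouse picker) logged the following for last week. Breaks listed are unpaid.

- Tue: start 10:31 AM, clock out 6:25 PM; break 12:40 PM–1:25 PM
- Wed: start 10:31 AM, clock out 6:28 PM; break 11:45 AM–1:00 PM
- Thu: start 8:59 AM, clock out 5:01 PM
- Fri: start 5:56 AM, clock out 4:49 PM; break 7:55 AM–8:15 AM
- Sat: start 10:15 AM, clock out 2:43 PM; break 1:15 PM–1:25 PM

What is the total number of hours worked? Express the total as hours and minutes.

36 h 44 min

Tue: 10:31 AM–6:25 PM = 7 h 54 min; less 45 min break → 7 h 9 min
Wed: 10:31 AM–6:28 PM = 7 h 57 min; less 75 min break → 6 h 42 min
Thu: 8:59 AM–5:01 PM = 8 h 2 min
Fri: 5:56 AM–4:49 PM = 10 h 53 min; less 20 min break → 10 h 33 min
Sat: 10:15 AM–2:43 PM = 4 h 28 min; less 10 min break → 4 h 18 min
Total: 7 h 9 min + 6 h 42 min + 8 h 2 min + 10 h 33 min + 4 h 18 min = 36 h 44 min.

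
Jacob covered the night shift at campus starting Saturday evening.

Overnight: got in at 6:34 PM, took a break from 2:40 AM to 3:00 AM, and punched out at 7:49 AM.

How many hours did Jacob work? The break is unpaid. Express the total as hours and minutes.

Overnight: 6:34 PM → midnight = 5 h 26 min; midnight → 7:49 AM = 7 h 49 min; span 13 h 15 min; less 20 min break → 12 h 55 min

12 h 55 min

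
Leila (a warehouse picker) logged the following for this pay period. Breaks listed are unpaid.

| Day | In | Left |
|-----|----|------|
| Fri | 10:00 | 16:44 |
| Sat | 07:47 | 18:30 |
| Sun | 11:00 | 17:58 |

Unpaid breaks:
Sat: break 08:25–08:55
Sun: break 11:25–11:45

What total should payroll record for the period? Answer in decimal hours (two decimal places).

23.58 hours

Fri: 10:00–16:44 = 6 h 44 min
Sat: 07:47–18:30 = 10 h 43 min; less 30 min break → 10 h 13 min
Sun: 11:00–17:58 = 6 h 58 min; less 20 min break → 6 h 38 min
Total: 6 h 44 min + 10 h 13 min + 6 h 38 min = 23 h 35 min.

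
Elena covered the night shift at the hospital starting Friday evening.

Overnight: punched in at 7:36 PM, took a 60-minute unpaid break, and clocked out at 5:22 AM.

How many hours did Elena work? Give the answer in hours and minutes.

8 h 46 min

Overnight: 7:36 PM → midnight = 4 h 24 min; midnight → 5:22 AM = 5 h 22 min; span 9 h 46 min; less 60 min break → 8 h 46 min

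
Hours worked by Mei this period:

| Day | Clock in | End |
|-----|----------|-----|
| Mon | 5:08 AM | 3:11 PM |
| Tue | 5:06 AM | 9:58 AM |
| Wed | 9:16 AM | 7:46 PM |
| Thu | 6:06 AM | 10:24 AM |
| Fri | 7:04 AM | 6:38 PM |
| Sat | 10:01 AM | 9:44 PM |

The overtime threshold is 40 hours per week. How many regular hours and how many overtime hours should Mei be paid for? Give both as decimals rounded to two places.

Regular 40.00 hours, overtime 13.00 hours

Mon: 5:08 AM–3:11 PM = 10 h 3 min
Tue: 5:06 AM–9:58 AM = 4 h 52 min
Wed: 9:16 AM–7:46 PM = 10 h 30 min
Thu: 6:06 AM–10:24 AM = 4 h 18 min
Fri: 7:04 AM–6:38 PM = 11 h 34 min
Sat: 10:01 AM–9:44 PM = 11 h 43 min
Total worked: 53 h 0 min = 53.00 h.
Threshold 40 h → overtime 13 h 0 min, regular 40 h 0 min.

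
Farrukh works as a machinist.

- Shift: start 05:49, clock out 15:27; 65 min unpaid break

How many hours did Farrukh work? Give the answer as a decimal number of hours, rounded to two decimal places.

Shift: 05:49–15:27 = 9 h 38 min; less 65 min break → 8 h 33 min

8.55 hours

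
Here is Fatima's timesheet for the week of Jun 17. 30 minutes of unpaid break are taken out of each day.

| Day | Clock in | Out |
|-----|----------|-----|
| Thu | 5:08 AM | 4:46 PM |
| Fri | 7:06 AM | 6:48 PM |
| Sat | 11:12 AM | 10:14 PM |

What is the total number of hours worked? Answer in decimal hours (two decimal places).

Thu: 5:08 AM–4:46 PM = 11 h 38 min; less 30 min break → 11 h 8 min
Fri: 7:06 AM–6:48 PM = 11 h 42 min; less 30 min break → 11 h 12 min
Sat: 11:12 AM–10:14 PM = 11 h 2 min; less 30 min break → 10 h 32 min
Total: 11 h 8 min + 11 h 12 min + 10 h 32 min = 32 h 52 min.

32.87 hours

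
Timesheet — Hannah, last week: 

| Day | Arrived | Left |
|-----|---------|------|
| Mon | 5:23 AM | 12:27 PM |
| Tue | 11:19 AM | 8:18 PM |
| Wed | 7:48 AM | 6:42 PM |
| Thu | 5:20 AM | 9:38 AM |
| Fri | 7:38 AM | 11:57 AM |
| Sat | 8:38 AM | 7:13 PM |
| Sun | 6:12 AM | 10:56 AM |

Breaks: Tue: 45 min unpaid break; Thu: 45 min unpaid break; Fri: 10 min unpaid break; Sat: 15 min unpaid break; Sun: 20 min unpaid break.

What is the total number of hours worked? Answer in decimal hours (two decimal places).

48.63 hours

Mon: 5:23 AM–12:27 PM = 7 h 4 min
Tue: 11:19 AM–8:18 PM = 8 h 59 min; less 45 min break → 8 h 14 min
Wed: 7:48 AM–6:42 PM = 10 h 54 min
Thu: 5:20 AM–9:38 AM = 4 h 18 min; less 45 min break → 3 h 33 min
Fri: 7:38 AM–11:57 AM = 4 h 19 min; less 10 min break → 4 h 9 min
Sat: 8:38 AM–7:13 PM = 10 h 35 min; less 15 min break → 10 h 20 min
Sun: 6:12 AM–10:56 AM = 4 h 44 min; less 20 min break → 4 h 24 min
Total: 7 h 4 min + 8 h 14 min + 10 h 54 min + 3 h 33 min + 4 h 9 min + 10 h 20 min + 4 h 24 min = 48 h 38 min.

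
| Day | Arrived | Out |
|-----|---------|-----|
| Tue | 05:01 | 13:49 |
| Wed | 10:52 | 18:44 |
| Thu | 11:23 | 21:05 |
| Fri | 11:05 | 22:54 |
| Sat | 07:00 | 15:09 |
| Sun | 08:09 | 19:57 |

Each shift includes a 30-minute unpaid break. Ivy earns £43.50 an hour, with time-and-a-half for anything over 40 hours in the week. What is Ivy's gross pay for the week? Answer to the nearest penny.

Tue: 05:01–13:49 = 8 h 48 min; less 30 min break → 8 h 18 min
Wed: 10:52–18:44 = 7 h 52 min; less 30 min break → 7 h 22 min
Thu: 11:23–21:05 = 9 h 42 min; less 30 min break → 9 h 12 min
Fri: 11:05–22:54 = 11 h 49 min; less 30 min break → 11 h 19 min
Sat: 07:00–15:09 = 8 h 9 min; less 30 min break → 7 h 39 min
Sun: 08:09–19:57 = 11 h 48 min; less 30 min break → 11 h 18 min
Total worked: 55 h 8 min = 3308 min.
Regular 40 h 0 min = 2400 min at £43.50/h; overtime 15 h 8 min = 908 min at £65.25/h.
Pay = (2400 × £43.50 + 908 × £65.25) ÷ 60 = £2727.45.

£2727.45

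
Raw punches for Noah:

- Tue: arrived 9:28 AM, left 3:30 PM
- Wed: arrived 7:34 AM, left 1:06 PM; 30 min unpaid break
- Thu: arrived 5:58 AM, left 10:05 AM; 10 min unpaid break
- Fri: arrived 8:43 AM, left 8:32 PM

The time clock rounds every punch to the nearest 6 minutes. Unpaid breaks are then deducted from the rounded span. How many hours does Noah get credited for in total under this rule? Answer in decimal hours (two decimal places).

Tue: in 9:28 AM→9:30 AM, out 3:30 PM→3:30 PM; 6 h 0 min
Wed: in 7:34 AM→7:36 AM, out 1:06 PM→1:06 PM; 5 h 30 min − 30 min = 5 h 0 min
Thu: in 5:58 AM→6:00 AM, out 10:05 AM→10:06 AM; 4 h 6 min − 10 min = 3 h 56 min
Fri: in 8:43 AM→8:42 AM, out 8:32 PM→8:30 PM; 11 h 48 min
Total credited: 26 h 44 min.

26.73 hours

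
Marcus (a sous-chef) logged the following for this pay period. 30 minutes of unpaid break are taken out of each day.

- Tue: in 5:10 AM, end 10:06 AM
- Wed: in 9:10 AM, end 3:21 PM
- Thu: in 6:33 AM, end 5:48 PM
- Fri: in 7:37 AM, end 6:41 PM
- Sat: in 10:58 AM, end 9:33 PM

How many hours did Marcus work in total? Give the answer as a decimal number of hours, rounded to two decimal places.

41.52 hours

Tue: 5:10 AM–10:06 AM = 4 h 56 min; less 30 min break → 4 h 26 min
Wed: 9:10 AM–3:21 PM = 6 h 11 min; less 30 min break → 5 h 41 min
Thu: 6:33 AM–5:48 PM = 11 h 15 min; less 30 min break → 10 h 45 min
Fri: 7:37 AM–6:41 PM = 11 h 4 min; less 30 min break → 10 h 34 min
Sat: 10:58 AM–9:33 PM = 10 h 35 min; less 30 min break → 10 h 5 min
Total: 4 h 26 min + 5 h 41 min + 10 h 45 min + 10 h 34 min + 10 h 5 min = 41 h 31 min.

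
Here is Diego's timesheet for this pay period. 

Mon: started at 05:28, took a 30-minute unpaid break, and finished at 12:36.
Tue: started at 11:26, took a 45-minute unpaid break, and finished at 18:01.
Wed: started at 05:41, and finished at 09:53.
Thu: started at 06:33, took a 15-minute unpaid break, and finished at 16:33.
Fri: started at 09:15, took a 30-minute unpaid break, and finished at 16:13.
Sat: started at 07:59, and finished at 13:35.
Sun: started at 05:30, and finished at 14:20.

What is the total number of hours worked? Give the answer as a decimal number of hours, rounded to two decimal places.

47.32 hours

Mon: 05:28–12:36 = 7 h 8 min; less 30 min break → 6 h 38 min
Tue: 11:26–18:01 = 6 h 35 min; less 45 min break → 5 h 50 min
Wed: 05:41–09:53 = 4 h 12 min
Thu: 06:33–16:33 = 10 h 0 min; less 15 min break → 9 h 45 min
Fri: 09:15–16:13 = 6 h 58 min; less 30 min break → 6 h 28 min
Sat: 07:59–13:35 = 5 h 36 min
Sun: 05:30–14:20 = 8 h 50 min
Total: 6 h 38 min + 5 h 50 min + 4 h 12 min + 9 h 45 min + 6 h 28 min + 5 h 36 min + 8 h 50 min = 47 h 19 min.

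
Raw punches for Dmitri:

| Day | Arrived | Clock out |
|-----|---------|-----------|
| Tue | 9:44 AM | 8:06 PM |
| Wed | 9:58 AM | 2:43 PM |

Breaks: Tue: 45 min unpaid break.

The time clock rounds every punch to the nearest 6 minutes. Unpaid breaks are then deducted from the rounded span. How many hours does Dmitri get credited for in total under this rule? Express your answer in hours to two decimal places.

Tue: in 9:44 AM→9:42 AM, out 8:06 PM→8:06 PM; 10 h 24 min − 45 min = 9 h 39 min
Wed: in 9:58 AM→10:00 AM, out 2:43 PM→2:42 PM; 4 h 42 min
Total credited: 14 h 21 min.

14.35 hours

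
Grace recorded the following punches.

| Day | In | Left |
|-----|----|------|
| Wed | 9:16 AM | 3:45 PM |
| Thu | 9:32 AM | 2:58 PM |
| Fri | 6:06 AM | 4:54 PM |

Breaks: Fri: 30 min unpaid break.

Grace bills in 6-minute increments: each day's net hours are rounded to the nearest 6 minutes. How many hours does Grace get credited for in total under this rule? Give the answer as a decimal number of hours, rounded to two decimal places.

22.20 hours

Wed: 9:16 AM–3:45 PM = 6 h 29 min → rounds to 6 h 30 min
Thu: 9:32 AM–2:58 PM = 5 h 26 min → rounds to 5 h 24 min
Fri: 6:06 AM–4:54 PM = 10 h 48 min − 30 min = 10 h 18 min → rounds to 10 h 18 min
Total credited: 22 h 12 min.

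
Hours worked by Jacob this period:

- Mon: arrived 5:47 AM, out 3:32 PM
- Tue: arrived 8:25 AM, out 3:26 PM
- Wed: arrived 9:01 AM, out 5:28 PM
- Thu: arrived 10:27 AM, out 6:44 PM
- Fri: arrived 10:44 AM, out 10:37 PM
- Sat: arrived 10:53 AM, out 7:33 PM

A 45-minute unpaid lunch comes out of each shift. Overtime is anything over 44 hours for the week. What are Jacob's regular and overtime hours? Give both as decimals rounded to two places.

Mon: 5:47 AM–3:32 PM = 9 h 45 min; less 45 min break → 9 h 0 min
Tue: 8:25 AM–3:26 PM = 7 h 1 min; less 45 min break → 6 h 16 min
Wed: 9:01 AM–5:28 PM = 8 h 27 min; less 45 min break → 7 h 42 min
Thu: 10:27 AM–6:44 PM = 8 h 17 min; less 45 min break → 7 h 32 min
Fri: 10:44 AM–10:37 PM = 11 h 53 min; less 45 min break → 11 h 8 min
Sat: 10:53 AM–7:33 PM = 8 h 40 min; less 45 min break → 7 h 55 min
Total worked: 49 h 33 min = 49.55 h.
Threshold 44 h → overtime 5 h 33 min, regular 44 h 0 min.

Regular 44.00 hours, overtime 5.55 hours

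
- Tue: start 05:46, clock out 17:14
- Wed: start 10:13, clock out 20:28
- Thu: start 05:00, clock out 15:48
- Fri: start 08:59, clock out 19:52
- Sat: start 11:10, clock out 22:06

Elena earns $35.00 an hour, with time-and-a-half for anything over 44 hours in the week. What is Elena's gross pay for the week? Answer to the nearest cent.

$2082.50

Tue: 05:46–17:14 = 11 h 28 min
Wed: 10:13–20:28 = 10 h 15 min
Thu: 05:00–15:48 = 10 h 48 min
Fri: 08:59–19:52 = 10 h 53 min
Sat: 11:10–22:06 = 10 h 56 min
Total worked: 54 h 20 min = 3260 min.
Regular 44 h 0 min = 2640 min at $35.00/h; overtime 10 h 20 min = 620 min at $52.50/h.
Pay = (2640 × $35.00 + 620 × $52.50) ÷ 60 = $2082.50.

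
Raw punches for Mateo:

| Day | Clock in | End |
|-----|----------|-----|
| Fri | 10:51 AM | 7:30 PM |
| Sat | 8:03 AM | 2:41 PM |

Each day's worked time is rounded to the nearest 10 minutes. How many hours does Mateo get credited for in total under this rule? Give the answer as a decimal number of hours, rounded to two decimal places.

Fri: 10:51 AM–7:30 PM = 8 h 39 min → rounds to 8 h 40 min
Sat: 8:03 AM–2:41 PM = 6 h 38 min → rounds to 6 h 40 min
Total credited: 15 h 20 min.

15.33 hours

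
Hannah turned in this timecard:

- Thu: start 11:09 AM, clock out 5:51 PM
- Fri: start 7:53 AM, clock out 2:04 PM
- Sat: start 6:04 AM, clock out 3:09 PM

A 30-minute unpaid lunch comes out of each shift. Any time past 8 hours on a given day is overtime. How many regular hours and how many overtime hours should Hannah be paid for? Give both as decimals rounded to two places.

Thu: 11:09 AM–5:51 PM = 6 h 42 min; less 30 min break → 6 h 12 min
Fri: 7:53 AM–2:04 PM = 6 h 11 min; less 30 min break → 5 h 41 min
Sat: 6:04 AM–3:09 PM = 9 h 5 min; less 30 min break → 8 h 35 min
Thu reg 6 h 12 min / OT 0 h 0 min; Fri reg 5 h 41 min / OT 0 h 0 min; Sat reg 8 h 0 min / OT 0 h 35 min.
Totals: regular 19 h 53 min, overtime 0 h 35 min.

Regular 19.88 hours, overtime 0.58 hours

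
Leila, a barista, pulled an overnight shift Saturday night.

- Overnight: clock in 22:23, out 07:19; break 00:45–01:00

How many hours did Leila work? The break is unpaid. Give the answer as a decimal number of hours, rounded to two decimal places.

8.68 hours

Overnight: 22:23 → midnight = 1 h 37 min; midnight → 07:19 = 7 h 19 min; span 8 h 56 min; less 15 min break → 8 h 41 min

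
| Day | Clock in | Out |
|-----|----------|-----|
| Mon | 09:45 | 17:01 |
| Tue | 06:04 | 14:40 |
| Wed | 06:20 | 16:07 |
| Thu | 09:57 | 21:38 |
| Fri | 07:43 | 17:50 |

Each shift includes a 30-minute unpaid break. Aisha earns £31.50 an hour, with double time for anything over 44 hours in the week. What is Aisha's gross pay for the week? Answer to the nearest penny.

£1445.85

Mon: 09:45–17:01 = 7 h 16 min; less 30 min break → 6 h 46 min
Tue: 06:04–14:40 = 8 h 36 min; less 30 min break → 8 h 6 min
Wed: 06:20–16:07 = 9 h 47 min; less 30 min break → 9 h 17 min
Thu: 09:57–21:38 = 11 h 41 min; less 30 min break → 11 h 11 min
Fri: 07:43–17:50 = 10 h 7 min; less 30 min break → 9 h 37 min
Total worked: 44 h 57 min = 2697 min.
Regular 44 h 0 min = 2640 min at £31.50/h; overtime 0 h 57 min = 57 min at £63.00/h.
Pay = (2640 × £31.50 + 57 × £63.00) ÷ 60 = £1445.85.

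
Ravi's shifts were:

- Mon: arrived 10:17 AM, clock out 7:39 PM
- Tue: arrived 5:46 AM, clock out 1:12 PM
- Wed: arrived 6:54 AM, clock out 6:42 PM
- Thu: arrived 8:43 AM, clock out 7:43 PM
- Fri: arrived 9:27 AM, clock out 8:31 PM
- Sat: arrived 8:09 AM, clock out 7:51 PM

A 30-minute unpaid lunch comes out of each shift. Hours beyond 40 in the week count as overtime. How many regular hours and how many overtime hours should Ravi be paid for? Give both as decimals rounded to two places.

Mon: 10:17 AM–7:39 PM = 9 h 22 min; less 30 min break → 8 h 52 min
Tue: 5:46 AM–1:12 PM = 7 h 26 min; less 30 min break → 6 h 56 min
Wed: 6:54 AM–6:42 PM = 11 h 48 min; less 30 min break → 11 h 18 min
Thu: 8:43 AM–7:43 PM = 11 h 0 min; less 30 min break → 10 h 30 min
Fri: 9:27 AM–8:31 PM = 11 h 4 min; less 30 min break → 10 h 34 min
Sat: 8:09 AM–7:51 PM = 11 h 42 min; less 30 min break → 11 h 12 min
Total worked: 59 h 22 min = 59.37 h.
Threshold 40 h → overtime 19 h 22 min, regular 40 h 0 min.

Regular 40.00 hours, overtime 19.37 hours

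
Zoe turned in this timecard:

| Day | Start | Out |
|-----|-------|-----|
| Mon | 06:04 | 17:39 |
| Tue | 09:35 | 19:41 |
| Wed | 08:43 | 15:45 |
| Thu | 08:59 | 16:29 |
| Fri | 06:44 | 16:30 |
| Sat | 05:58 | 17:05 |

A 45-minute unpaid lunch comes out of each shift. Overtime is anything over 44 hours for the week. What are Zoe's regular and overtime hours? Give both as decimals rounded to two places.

Regular 44.00 hours, overtime 8.60 hours

Mon: 06:04–17:39 = 11 h 35 min; less 45 min break → 10 h 50 min
Tue: 09:35–19:41 = 10 h 6 min; less 45 min break → 9 h 21 min
Wed: 08:43–15:45 = 7 h 2 min; less 45 min break → 6 h 17 min
Thu: 08:59–16:29 = 7 h 30 min; less 45 min break → 6 h 45 min
Fri: 06:44–16:30 = 9 h 46 min; less 45 min break → 9 h 1 min
Sat: 05:58–17:05 = 11 h 7 min; less 45 min break → 10 h 22 min
Total worked: 52 h 36 min = 52.60 h.
Threshold 44 h → overtime 8 h 36 min, regular 44 h 0 min.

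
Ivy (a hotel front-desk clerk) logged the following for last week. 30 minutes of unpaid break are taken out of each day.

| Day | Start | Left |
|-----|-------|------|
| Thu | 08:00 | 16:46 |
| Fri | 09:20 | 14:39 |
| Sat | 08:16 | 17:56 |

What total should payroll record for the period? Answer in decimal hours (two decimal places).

Thu: 08:00–16:46 = 8 h 46 min; less 30 min break → 8 h 16 min
Fri: 09:20–14:39 = 5 h 19 min; less 30 min break → 4 h 49 min
Sat: 08:16–17:56 = 9 h 40 min; less 30 min break → 9 h 10 min
Total: 8 h 16 min + 4 h 49 min + 9 h 10 min = 22 h 15 min.

22.25 hours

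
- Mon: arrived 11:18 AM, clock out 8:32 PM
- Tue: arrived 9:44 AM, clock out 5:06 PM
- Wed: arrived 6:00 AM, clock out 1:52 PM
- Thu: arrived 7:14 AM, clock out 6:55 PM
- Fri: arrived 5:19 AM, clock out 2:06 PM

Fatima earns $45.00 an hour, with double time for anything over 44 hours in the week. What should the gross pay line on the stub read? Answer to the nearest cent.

Mon: 11:18 AM–8:32 PM = 9 h 14 min
Tue: 9:44 AM–5:06 PM = 7 h 22 min
Wed: 6:00 AM–1:52 PM = 7 h 52 min
Thu: 7:14 AM–6:55 PM = 11 h 41 min
Fri: 5:19 AM–2:06 PM = 8 h 47 min
Total worked: 44 h 56 min = 2696 min.
Regular 44 h 0 min = 2640 min at $45.00/h; overtime 0 h 56 min = 56 min at $90.00/h.
Pay = (2640 × $45.00 + 56 × $90.00) ÷ 60 = $2064.00.

$2064.00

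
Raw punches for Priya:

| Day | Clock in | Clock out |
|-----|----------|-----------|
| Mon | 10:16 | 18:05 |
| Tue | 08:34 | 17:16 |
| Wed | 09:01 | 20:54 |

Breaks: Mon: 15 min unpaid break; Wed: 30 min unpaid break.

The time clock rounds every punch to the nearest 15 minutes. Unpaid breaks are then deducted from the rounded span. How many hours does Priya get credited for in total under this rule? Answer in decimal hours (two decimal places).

Mon: in 10:16→10:15, out 18:05→18:00; 7 h 45 min − 15 min = 7 h 30 min
Tue: in 08:34→08:30, out 17:16→17:15; 8 h 45 min
Wed: in 09:01→09:00, out 20:54→21:00; 12 h 0 min − 30 min = 11 h 30 min
Total credited: 27 h 45 min.

27.75 hours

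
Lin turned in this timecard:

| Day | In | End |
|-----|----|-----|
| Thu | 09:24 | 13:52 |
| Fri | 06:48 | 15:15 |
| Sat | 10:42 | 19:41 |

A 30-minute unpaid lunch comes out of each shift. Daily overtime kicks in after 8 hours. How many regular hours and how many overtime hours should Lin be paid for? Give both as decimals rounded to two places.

Thu: 09:24–13:52 = 4 h 28 min; less 30 min break → 3 h 58 min
Fri: 06:48–15:15 = 8 h 27 min; less 30 min break → 7 h 57 min
Sat: 10:42–19:41 = 8 h 59 min; less 30 min break → 8 h 29 min
Thu reg 3 h 58 min / OT 0 h 0 min; Fri reg 7 h 57 min / OT 0 h 0 min; Sat reg 8 h 0 min / OT 0 h 29 min.
Totals: regular 19 h 55 min, overtime 0 h 29 min.

Regular 19.92 hours, overtime 0.48 hours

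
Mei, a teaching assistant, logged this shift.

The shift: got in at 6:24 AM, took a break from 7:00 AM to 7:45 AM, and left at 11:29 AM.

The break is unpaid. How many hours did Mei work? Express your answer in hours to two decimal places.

4.33 hours

The shift: 6:24 AM–11:29 AM = 5 h 5 min; less 45 min break → 4 h 20 min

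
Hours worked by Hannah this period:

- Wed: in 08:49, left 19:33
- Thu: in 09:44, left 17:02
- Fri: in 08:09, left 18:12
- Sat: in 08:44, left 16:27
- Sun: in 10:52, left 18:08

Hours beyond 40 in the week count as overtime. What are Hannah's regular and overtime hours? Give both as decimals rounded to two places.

Wed: 08:49–19:33 = 10 h 44 min
Thu: 09:44–17:02 = 7 h 18 min
Fri: 08:09–18:12 = 10 h 3 min
Sat: 08:44–16:27 = 7 h 43 min
Sun: 10:52–18:08 = 7 h 16 min
Total worked: 43 h 4 min = 43.07 h.
Threshold 40 h → overtime 3 h 4 min, regular 40 h 0 min.

Regular 40.00 hours, overtime 3.07 hours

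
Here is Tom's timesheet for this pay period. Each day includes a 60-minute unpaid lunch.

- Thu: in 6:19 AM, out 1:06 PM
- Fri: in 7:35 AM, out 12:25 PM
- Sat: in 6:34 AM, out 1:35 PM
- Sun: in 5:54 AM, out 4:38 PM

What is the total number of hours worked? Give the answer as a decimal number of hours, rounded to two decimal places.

25.37 hours

Thu: 6:19 AM–1:06 PM = 6 h 47 min; less 60 min break → 5 h 47 min
Fri: 7:35 AM–12:25 PM = 4 h 50 min; less 60 min break → 3 h 50 min
Sat: 6:34 AM–1:35 PM = 7 h 1 min; less 60 min break → 6 h 1 min
Sun: 5:54 AM–4:38 PM = 10 h 44 min; less 60 min break → 9 h 44 min
Total: 5 h 47 min + 3 h 50 min + 6 h 1 min + 9 h 44 min = 25 h 22 min.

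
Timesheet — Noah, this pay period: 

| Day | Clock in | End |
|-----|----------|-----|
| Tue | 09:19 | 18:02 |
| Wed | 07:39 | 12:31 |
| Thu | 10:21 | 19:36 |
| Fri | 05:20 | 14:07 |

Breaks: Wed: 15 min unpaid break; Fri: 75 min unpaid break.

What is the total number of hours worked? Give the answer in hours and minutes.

Tue: 09:19–18:02 = 8 h 43 min
Wed: 07:39–12:31 = 4 h 52 min; less 15 min break → 4 h 37 min
Thu: 10:21–19:36 = 9 h 15 min
Fri: 05:20–14:07 = 8 h 47 min; less 75 min break → 7 h 32 min
Total: 8 h 43 min + 4 h 37 min + 9 h 15 min + 7 h 32 min = 30 h 7 min.

30 h 7 min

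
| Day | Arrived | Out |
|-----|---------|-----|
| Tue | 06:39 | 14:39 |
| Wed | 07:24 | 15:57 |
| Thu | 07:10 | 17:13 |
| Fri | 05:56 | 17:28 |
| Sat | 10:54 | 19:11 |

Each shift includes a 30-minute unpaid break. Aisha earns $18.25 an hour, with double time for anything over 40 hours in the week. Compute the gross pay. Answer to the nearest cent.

Tue: 06:39–14:39 = 8 h 0 min; less 30 min break → 7 h 30 min
Wed: 07:24–15:57 = 8 h 33 min; less 30 min break → 8 h 3 min
Thu: 07:10–17:13 = 10 h 3 min; less 30 min break → 9 h 33 min
Fri: 05:56–17:28 = 11 h 32 min; less 30 min break → 11 h 2 min
Sat: 10:54–19:11 = 8 h 17 min; less 30 min break → 7 h 47 min
Total worked: 43 h 55 min = 2635 min.
Regular 40 h 0 min = 2400 min at $18.25/h; overtime 3 h 55 min = 235 min at $36.50/h.
Pay = (2400 × $18.25 + 235 × $36.50) ÷ 60 = $872.96.

$872.96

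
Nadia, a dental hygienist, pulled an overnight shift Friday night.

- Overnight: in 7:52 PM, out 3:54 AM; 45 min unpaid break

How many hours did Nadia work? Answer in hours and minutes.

Overnight: 7:52 PM → midnight = 4 h 8 min; midnight → 3:54 AM = 3 h 54 min; span 8 h 2 min; less 45 min break → 7 h 17 min

7 h 17 min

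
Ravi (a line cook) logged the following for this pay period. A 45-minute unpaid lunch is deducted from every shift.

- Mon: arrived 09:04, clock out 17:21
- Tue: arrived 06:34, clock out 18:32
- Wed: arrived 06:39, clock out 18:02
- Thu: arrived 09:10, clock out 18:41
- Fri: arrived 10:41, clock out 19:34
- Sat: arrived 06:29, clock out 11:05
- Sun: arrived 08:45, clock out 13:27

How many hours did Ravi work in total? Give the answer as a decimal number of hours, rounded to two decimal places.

54.08 hours

Mon: 09:04–17:21 = 8 h 17 min; less 45 min break → 7 h 32 min
Tue: 06:34–18:32 = 11 h 58 min; less 45 min break → 11 h 13 min
Wed: 06:39–18:02 = 11 h 23 min; less 45 min break → 10 h 38 min
Thu: 09:10–18:41 = 9 h 31 min; less 45 min break → 8 h 46 min
Fri: 10:41–19:34 = 8 h 53 min; less 45 min break → 8 h 8 min
Sat: 06:29–11:05 = 4 h 36 min; less 45 min break → 3 h 51 min
Sun: 08:45–13:27 = 4 h 42 min; less 45 min break → 3 h 57 min
Total: 7 h 32 min + 11 h 13 min + 10 h 38 min + 8 h 46 min + 8 h 8 min + 3 h 51 min + 3 h 57 min = 54 h 5 min.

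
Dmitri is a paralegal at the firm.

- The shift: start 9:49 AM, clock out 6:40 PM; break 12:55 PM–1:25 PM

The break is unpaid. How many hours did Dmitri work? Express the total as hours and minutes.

The shift: 9:49 AM–6:40 PM = 8 h 51 min; less 30 min break → 8 h 21 min

8 h 21 min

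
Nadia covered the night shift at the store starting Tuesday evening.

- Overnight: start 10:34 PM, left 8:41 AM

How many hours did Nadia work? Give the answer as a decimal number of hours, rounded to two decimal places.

10.12 hours

Overnight: 10:34 PM → midnight = 1 h 26 min; midnight → 8:41 AM = 8 h 41 min; span 10 h 7 min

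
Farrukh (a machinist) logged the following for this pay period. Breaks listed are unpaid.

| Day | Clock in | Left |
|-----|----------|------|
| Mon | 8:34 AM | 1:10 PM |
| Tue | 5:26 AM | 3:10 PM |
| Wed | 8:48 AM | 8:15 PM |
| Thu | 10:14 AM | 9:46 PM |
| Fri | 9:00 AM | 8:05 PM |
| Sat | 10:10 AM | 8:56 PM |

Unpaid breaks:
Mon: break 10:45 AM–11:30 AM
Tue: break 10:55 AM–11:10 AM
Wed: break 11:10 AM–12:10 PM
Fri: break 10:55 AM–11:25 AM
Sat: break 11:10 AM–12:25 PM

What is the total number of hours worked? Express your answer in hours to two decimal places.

Mon: 8:34 AM–1:10 PM = 4 h 36 min; less 45 min break → 3 h 51 min
Tue: 5:26 AM–3:10 PM = 9 h 44 min; less 15 min break → 9 h 29 min
Wed: 8:48 AM–8:15 PM = 11 h 27 min; less 60 min break → 10 h 27 min
Thu: 10:14 AM–9:46 PM = 11 h 32 min
Fri: 9:00 AM–8:05 PM = 11 h 5 min; less 30 min break → 10 h 35 min
Sat: 10:10 AM–8:56 PM = 10 h 46 min; less 75 min break → 9 h 31 min
Total: 3 h 51 min + 9 h 29 min + 10 h 27 min + 11 h 32 min + 10 h 35 min + 9 h 31 min = 55 h 25 min.

55.42 hours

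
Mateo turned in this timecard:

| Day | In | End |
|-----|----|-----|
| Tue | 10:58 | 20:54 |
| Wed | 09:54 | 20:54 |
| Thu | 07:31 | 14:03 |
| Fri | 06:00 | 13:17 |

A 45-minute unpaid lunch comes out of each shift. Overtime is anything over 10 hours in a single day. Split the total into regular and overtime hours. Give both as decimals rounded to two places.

Regular 31.50 hours, overtime 0.25 hours

Tue: 10:58–20:54 = 9 h 56 min; less 45 min break → 9 h 11 min
Wed: 09:54–20:54 = 11 h 0 min; less 45 min break → 10 h 15 min
Thu: 07:31–14:03 = 6 h 32 min; less 45 min break → 5 h 47 min
Fri: 06:00–13:17 = 7 h 17 min; less 45 min break → 6 h 32 min
Tue reg 9 h 11 min / OT 0 h 0 min; Wed reg 10 h 0 min / OT 0 h 15 min; Thu reg 5 h 47 min / OT 0 h 0 min; Fri reg 6 h 32 min / OT 0 h 0 min.
Totals: regular 31 h 30 min, overtime 0 h 15 min.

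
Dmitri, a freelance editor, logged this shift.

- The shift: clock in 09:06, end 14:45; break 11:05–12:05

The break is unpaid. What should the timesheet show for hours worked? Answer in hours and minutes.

4 h 39 min

The shift: 09:06–14:45 = 5 h 39 min; less 60 min break → 4 h 39 min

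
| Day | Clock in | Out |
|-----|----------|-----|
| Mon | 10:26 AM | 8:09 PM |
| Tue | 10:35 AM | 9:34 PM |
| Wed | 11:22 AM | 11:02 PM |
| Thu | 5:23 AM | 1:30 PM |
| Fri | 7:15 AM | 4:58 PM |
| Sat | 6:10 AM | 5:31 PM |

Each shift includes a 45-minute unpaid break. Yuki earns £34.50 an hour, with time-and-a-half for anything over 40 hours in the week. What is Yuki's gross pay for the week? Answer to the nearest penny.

Mon: 10:26 AM–8:09 PM = 9 h 43 min; less 45 min break → 8 h 58 min
Tue: 10:35 AM–9:34 PM = 10 h 59 min; less 45 min break → 10 h 14 min
Wed: 11:22 AM–11:02 PM = 11 h 40 min; less 45 min break → 10 h 55 min
Thu: 5:23 AM–1:30 PM = 8 h 7 min; less 45 min break → 7 h 22 min
Fri: 7:15 AM–4:58 PM = 9 h 43 min; less 45 min break → 8 h 58 min
Sat: 6:10 AM–5:31 PM = 11 h 21 min; less 45 min break → 10 h 36 min
Total worked: 57 h 3 min = 3423 min.
Regular 40 h 0 min = 2400 min at £34.50/h; overtime 17 h 3 min = 1023 min at £51.75/h.
Pay = (2400 × £34.50 + 1023 × £51.75) ÷ 60 = £2262.34.

£2262.34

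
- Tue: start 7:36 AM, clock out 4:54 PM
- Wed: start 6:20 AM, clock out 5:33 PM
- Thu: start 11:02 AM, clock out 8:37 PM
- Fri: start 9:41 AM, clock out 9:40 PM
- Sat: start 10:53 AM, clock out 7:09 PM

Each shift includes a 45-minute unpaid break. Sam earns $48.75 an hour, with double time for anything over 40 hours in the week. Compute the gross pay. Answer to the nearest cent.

Tue: 7:36 AM–4:54 PM = 9 h 18 min; less 45 min break → 8 h 33 min
Wed: 6:20 AM–5:33 PM = 11 h 13 min; less 45 min break → 10 h 28 min
Thu: 11:02 AM–8:37 PM = 9 h 35 min; less 45 min break → 8 h 50 min
Fri: 9:41 AM–9:40 PM = 11 h 59 min; less 45 min break → 11 h 14 min
Sat: 10:53 AM–7:09 PM = 8 h 16 min; less 45 min break → 7 h 31 min
Total worked: 46 h 36 min = 2796 min.
Regular 40 h 0 min = 2400 min at $48.75/h; overtime 6 h 36 min = 396 min at $97.50/h.
Pay = (2400 × $48.75 + 396 × $97.50) ÷ 60 = $2593.50.

$2593.50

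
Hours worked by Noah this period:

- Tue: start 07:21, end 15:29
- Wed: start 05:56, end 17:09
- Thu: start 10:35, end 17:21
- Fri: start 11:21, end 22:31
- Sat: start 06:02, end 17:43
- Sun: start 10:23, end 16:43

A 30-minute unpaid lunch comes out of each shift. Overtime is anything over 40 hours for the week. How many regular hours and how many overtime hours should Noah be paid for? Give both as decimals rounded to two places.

Regular 40.00 hours, overtime 12.30 hours

Tue: 07:21–15:29 = 8 h 8 min; less 30 min break → 7 h 38 min
Wed: 05:56–17:09 = 11 h 13 min; less 30 min break → 10 h 43 min
Thu: 10:35–17:21 = 6 h 46 min; less 30 min break → 6 h 16 min
Fri: 11:21–22:31 = 11 h 10 min; less 30 min break → 10 h 40 min
Sat: 06:02–17:43 = 11 h 41 min; less 30 min break → 11 h 11 min
Sun: 10:23–16:43 = 6 h 20 min; less 30 min break → 5 h 50 min
Total worked: 52 h 18 min = 52.30 h.
Threshold 40 h → overtime 12 h 18 min, regular 40 h 0 min.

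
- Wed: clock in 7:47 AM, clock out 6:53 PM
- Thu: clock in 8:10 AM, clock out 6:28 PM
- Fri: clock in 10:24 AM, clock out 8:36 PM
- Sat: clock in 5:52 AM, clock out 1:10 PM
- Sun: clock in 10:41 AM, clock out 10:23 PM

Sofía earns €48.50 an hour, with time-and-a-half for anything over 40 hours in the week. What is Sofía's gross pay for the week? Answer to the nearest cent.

€2711.15

Wed: 7:47 AM–6:53 PM = 11 h 6 min
Thu: 8:10 AM–6:28 PM = 10 h 18 min
Fri: 10:24 AM–8:36 PM = 10 h 12 min
Sat: 5:52 AM–1:10 PM = 7 h 18 min
Sun: 10:41 AM–10:23 PM = 11 h 42 min
Total worked: 50 h 36 min = 3036 min.
Regular 40 h 0 min = 2400 min at €48.50/h; overtime 10 h 36 min = 636 min at €72.75/h.
Pay = (2400 × €48.50 + 636 × €72.75) ÷ 60 = €2711.15.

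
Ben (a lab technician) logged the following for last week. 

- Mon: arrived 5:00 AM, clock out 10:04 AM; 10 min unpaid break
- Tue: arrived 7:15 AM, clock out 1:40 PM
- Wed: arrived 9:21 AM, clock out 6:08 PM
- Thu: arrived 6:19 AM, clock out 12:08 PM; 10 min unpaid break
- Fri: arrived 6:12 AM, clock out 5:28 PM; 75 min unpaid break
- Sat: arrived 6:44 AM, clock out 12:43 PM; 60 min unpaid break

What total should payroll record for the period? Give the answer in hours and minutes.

Mon: 5:00 AM–10:04 AM = 5 h 4 min; less 10 min break → 4 h 54 min
Tue: 7:15 AM–1:40 PM = 6 h 25 min
Wed: 9:21 AM–6:08 PM = 8 h 47 min
Thu: 6:19 AM–12:08 PM = 5 h 49 min; less 10 min break → 5 h 39 min
Fri: 6:12 AM–5:28 PM = 11 h 16 min; less 75 min break → 10 h 1 min
Sat: 6:44 AM–12:43 PM = 5 h 59 min; less 60 min break → 4 h 59 min
Total: 4 h 54 min + 6 h 25 min + 8 h 47 min + 5 h 39 min + 10 h 1 min + 4 h 59 min = 40 h 45 min.

40 h 45 min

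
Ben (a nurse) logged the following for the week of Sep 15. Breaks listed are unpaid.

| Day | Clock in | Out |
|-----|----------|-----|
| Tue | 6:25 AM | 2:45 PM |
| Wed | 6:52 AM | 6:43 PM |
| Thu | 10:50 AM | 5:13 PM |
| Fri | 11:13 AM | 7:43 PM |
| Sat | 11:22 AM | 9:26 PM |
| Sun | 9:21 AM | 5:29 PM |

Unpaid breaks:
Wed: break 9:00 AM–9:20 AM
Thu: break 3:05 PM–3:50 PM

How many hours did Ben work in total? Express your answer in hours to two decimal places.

Tue: 6:25 AM–2:45 PM = 8 h 20 min
Wed: 6:52 AM–6:43 PM = 11 h 51 min; less 20 min break → 11 h 31 min
Thu: 10:50 AM–5:13 PM = 6 h 23 min; less 45 min break → 5 h 38 min
Fri: 11:13 AM–7:43 PM = 8 h 30 min
Sat: 11:22 AM–9:26 PM = 10 h 4 min
Sun: 9:21 AM–5:29 PM = 8 h 8 min
Total: 8 h 20 min + 11 h 31 min + 5 h 38 min + 8 h 30 min + 10 h 4 min + 8 h 8 min = 52 h 11 min.

52.18 hours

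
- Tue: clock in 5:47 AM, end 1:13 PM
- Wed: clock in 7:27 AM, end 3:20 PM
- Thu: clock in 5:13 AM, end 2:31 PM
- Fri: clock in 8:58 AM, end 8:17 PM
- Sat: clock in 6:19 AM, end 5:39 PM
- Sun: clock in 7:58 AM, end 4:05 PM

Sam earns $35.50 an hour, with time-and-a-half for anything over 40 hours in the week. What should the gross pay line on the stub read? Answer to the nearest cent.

$2239.16

Tue: 5:47 AM–1:13 PM = 7 h 26 min
Wed: 7:27 AM–3:20 PM = 7 h 53 min
Thu: 5:13 AM–2:31 PM = 9 h 18 min
Fri: 8:58 AM–8:17 PM = 11 h 19 min
Sat: 6:19 AM–5:39 PM = 11 h 20 min
Sun: 7:58 AM–4:05 PM = 8 h 7 min
Total worked: 55 h 23 min = 3323 min.
Regular 40 h 0 min = 2400 min at $35.50/h; overtime 15 h 23 min = 923 min at $53.25/h.
Pay = (2400 × $35.50 + 923 × $53.25) ÷ 60 = $2239.16.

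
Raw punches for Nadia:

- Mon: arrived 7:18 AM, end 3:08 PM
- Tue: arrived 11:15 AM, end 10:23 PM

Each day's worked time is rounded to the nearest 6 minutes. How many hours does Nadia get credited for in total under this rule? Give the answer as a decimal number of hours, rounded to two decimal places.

Mon: 7:18 AM–3:08 PM = 7 h 50 min → rounds to 7 h 48 min
Tue: 11:15 AM–10:23 PM = 11 h 8 min → rounds to 11 h 6 min
Total credited: 18 h 54 min.

18.90 hours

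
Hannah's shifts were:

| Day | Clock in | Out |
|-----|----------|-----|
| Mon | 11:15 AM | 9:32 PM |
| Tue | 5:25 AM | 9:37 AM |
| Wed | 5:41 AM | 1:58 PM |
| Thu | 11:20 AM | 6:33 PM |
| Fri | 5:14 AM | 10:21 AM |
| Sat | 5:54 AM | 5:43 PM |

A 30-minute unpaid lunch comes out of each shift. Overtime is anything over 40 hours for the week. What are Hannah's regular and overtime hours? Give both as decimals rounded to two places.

Regular 40.00 hours, overtime 3.92 hours

Mon: 11:15 AM–9:32 PM = 10 h 17 min; less 30 min break → 9 h 47 min
Tue: 5:25 AM–9:37 AM = 4 h 12 min; less 30 min break → 3 h 42 min
Wed: 5:41 AM–1:58 PM = 8 h 17 min; less 30 min break → 7 h 47 min
Thu: 11:20 AM–6:33 PM = 7 h 13 min; less 30 min break → 6 h 43 min
Fri: 5:14 AM–10:21 AM = 5 h 7 min; less 30 min break → 4 h 37 min
Sat: 5:54 AM–5:43 PM = 11 h 49 min; less 30 min break → 11 h 19 min
Total worked: 43 h 55 min = 43.92 h.
Threshold 40 h → overtime 3 h 55 min, regular 40 h 0 min.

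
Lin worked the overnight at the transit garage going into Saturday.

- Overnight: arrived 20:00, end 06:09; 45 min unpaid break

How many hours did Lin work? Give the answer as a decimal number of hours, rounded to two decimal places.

Overnight: 20:00 → midnight = 4 h 0 min; midnight → 06:09 = 6 h 9 min; span 10 h 9 min; less 45 min break → 9 h 24 min

9.40 hours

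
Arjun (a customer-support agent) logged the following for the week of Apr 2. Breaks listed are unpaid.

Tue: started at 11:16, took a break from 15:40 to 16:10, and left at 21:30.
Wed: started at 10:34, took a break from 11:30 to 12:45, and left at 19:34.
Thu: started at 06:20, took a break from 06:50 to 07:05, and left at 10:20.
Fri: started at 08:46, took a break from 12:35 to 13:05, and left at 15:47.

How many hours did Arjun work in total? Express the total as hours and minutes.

27 h 45 min

Tue: 11:16–21:30 = 10 h 14 min; less 30 min break → 9 h 44 min
Wed: 10:34–19:34 = 9 h 0 min; less 75 min break → 7 h 45 min
Thu: 06:20–10:20 = 4 h 0 min; less 15 min break → 3 h 45 min
Fri: 08:46–15:47 = 7 h 1 min; less 30 min break → 6 h 31 min
Total: 9 h 44 min + 7 h 45 min + 3 h 45 min + 6 h 31 min = 27 h 45 min.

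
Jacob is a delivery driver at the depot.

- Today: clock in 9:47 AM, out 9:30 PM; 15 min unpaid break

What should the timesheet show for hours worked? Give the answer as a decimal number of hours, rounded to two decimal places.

11.47 hours

Today: 9:47 AM–9:30 PM = 11 h 43 min; less 15 min break → 11 h 28 min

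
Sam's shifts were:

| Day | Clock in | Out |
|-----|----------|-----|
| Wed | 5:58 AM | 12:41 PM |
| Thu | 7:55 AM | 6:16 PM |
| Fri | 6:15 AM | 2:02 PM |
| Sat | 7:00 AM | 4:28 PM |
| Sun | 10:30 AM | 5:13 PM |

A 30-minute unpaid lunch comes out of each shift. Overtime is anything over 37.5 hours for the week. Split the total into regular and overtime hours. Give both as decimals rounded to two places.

Regular 37.50 hours, overtime 1.03 hours

Wed: 5:58 AM–12:41 PM = 6 h 43 min; less 30 min break → 6 h 13 min
Thu: 7:55 AM–6:16 PM = 10 h 21 min; less 30 min break → 9 h 51 min
Fri: 6:15 AM–2:02 PM = 7 h 47 min; less 30 min break → 7 h 17 min
Sat: 7:00 AM–4:28 PM = 9 h 28 min; less 30 min break → 8 h 58 min
Sun: 10:30 AM–5:13 PM = 6 h 43 min; less 30 min break → 6 h 13 min
Total worked: 38 h 32 min = 38.53 h.
Threshold 37.5 h → overtime 1 h 2 min, regular 37 h 30 min.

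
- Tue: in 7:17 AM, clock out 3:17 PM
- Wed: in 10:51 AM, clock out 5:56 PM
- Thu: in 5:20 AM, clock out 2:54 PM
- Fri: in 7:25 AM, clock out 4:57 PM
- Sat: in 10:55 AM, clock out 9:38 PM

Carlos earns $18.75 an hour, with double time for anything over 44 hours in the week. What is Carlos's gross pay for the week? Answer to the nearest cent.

Tue: 7:17 AM–3:17 PM = 8 h 0 min
Wed: 10:51 AM–5:56 PM = 7 h 5 min
Thu: 5:20 AM–2:54 PM = 9 h 34 min
Fri: 7:25 AM–4:57 PM = 9 h 32 min
Sat: 10:55 AM–9:38 PM = 10 h 43 min
Total worked: 44 h 54 min = 2694 min.
Regular 44 h 0 min = 2640 min at $18.75/h; overtime 0 h 54 min = 54 min at $37.50/h.
Pay = (2640 × $18.75 + 54 × $37.50) ÷ 60 = $858.75.

$858.75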